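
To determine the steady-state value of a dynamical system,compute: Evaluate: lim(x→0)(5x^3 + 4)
Polynomial is continuous, so substitute x=0:
5·0^3 + 4=4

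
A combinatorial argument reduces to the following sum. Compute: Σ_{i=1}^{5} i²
Using formula: Σ i^2 = n(n + 1)(2n + 1)/6 = 5·6·11/6 = 55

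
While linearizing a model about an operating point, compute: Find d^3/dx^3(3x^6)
Apply power rule 3 times:
d^1: 18x^5
d^2: 90x^4
d^3: 360x^3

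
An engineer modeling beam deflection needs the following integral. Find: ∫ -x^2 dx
Using power rule: ∫ -x^2 dx = -1/3 x^3+C = (-1/3)x^3+C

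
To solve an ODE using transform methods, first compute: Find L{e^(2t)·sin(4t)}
First shifting: L{e^(at)f(t)} = F(s-a)
L{sin(4t)} = 4/(s² + 16)
Shift: 4/((s-2)² + 16)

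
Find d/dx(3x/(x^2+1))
Quotient rule: (f/g)' = (f'g - fg')/g²
f = 3x, f' = 3
g = x^2 + 1, g' = 2x

Answer: (3·(x^2 + 1) - 6x^2)/(x^2 + 1)²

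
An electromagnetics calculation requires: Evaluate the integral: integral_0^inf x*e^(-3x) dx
This is a Gamma integral. Substitute u = 3x (du = 3 dx):
integral_0^inf x * e^(-3x) dx = (1/3^2) integral_0^inf u^1 * e^(-u) du
= Gamma(2)/3^2 = 1!/3^2 = 1/9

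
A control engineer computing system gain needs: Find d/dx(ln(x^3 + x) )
Chain rule: d/dx[ln(u)]=u'/u where u=x^3 + x
u'=3x^2 + 1

Answer: (3x^2 + 1)/(x^3 + x)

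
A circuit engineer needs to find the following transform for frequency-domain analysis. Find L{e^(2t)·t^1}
First shifting: L{e^(at)f(t)} = F(s-a)
L{t^1} = 1/s^2
Shift s → s-2: 1/(s-2)^2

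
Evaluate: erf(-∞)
erf(-∞)=-1 (the error function is odd, so erf(-∞)=-erf(∞)=-1)

Answer: -1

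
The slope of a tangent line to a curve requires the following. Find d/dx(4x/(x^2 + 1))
Quotient rule: (f/g)'=(f'g - fg')/g²
f=4x, f'=4
g=x^2+1, g'=2x

Answer: (4·(x^2+1)-8x^2)/(x^2+1)²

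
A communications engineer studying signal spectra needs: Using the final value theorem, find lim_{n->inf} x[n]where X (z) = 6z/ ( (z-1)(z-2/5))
Final value theorem: lim x[n] = lim_{z->1} (z-1)*X(z)
(z-1)*X(z) = 6z/(z-2/5)
As z->1: 6/(1 - 2/5) = 6/(3/5) = 10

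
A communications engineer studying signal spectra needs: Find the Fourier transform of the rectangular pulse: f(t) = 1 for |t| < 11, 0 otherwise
F(omega) = integral from -11 to 11 of e^(-j * omega * t) dt
= 2 * sin(11 * omega)/omega = 22 * sinc(11 * omega/pi)

Answer: 2 * sin(11 * omega)/omega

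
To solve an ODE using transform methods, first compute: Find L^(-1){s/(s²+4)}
L^(-1){s/(s² + w²)} = cos(wt)
Here w = 2

Answer: cos(2t)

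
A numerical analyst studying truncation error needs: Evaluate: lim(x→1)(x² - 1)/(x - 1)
Factor: (x² - 1)=(x-1)(x + 1)
Cancel (x-1): lim(x→1) (x + 1)=2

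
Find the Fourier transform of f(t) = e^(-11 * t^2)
The Fourier transform of a Gaussian e^(-a * t^2) is sqrt(pi/a) * e^(-omega^2/(4a)).
With a=11: F(omega)=sqrt(pi/11) * e^(-omega^2/44)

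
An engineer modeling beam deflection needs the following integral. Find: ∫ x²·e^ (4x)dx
Integration by parts twice:
First: u=x², dv=e^(4x) dx => x²e^(4x)/4 - (2/4)∫ xe^(4x) dx
Second (∫ xe^(4x) dx): xe^(4x)/4 - e^(4x)/16
Combining: e^(4x)(x²/4 - 2x/16 + 2/64) + C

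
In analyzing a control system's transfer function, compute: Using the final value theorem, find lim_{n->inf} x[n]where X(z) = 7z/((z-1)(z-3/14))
Final value theorem: lim x[n] = lim_{z->1} (z-1)*X(z)
(z-1)*X(z) = 7z/(z-3/14)
As z->1: 7/(1 - 3/14) = 7/(11/14) = 98/11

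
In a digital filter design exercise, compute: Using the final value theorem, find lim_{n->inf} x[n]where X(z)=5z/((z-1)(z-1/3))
Final value theorem: lim x[n]=lim_{z->1} (z-1) * X(z)
(z-1) * X(z)=5z/(z-1/3)
As z->1: 5/(1-1/3)=5/(2/3)=15/2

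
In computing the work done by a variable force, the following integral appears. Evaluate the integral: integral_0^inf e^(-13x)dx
integral_0^inf e^(-13x) dx=[-1/13*e^(-13x)]_0^inf
=0 - (-1/13)=1/13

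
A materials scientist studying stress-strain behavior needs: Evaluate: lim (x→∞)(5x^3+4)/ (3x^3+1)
Divide numerator and denominator by x^3:
lim (5 + 4/x^3)/(3 + 1/x^3) = 5/3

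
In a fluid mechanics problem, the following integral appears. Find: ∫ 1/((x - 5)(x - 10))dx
Partial fractions: 1/((x-5)(x-10)) = A/(x-5) + B/(x-10)
A = -1/5, B = 1/5
∫ [-1/5· 1/(x-5) + 1/5· 1/(x-10)] dx
= (1/5)[ln|x-10| - ln|x-5|] + C

Answer: (1/5)·ln|(x-10)/(x-5)| + C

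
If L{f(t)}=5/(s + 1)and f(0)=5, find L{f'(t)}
L{f'(t)} = s·F(s) - f(0) = 5s/(s + 1) - 5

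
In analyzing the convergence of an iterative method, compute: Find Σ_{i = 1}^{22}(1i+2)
= 1·Σ i+2·22 = 1·253+44 = 297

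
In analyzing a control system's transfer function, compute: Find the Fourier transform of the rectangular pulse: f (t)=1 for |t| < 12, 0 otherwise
F(omega)=integral from -12 to 12 of e^(-j*omega*t) dt
=2*sin(12*omega)/omega=24*sinc(12*omega/pi)

Answer: 2*sin(12*omega)/omega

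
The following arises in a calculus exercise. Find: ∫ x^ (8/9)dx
Power rule: ∫ x^(8/9) dx = x^(17/9)/(17/9)+C

Answer: (9/17)·x^(17/9)+C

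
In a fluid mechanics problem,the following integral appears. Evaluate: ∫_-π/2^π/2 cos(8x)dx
Antiderivative: sin(8x)/8
Evaluate at bounds: [sin(8·π/2)/8] - [sin(8·-π/2)/8]
= ((0) - (0))/8 = 0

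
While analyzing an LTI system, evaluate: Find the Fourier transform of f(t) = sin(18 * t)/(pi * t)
sin(W * t)/(pi * t) = (W/pi) * sinc(W * t/pi) is the impulse response of the ideal low-pass filter with cutoff W (here W = 18).
Its Fourier transform is a rectangular function:
F(omega) = 1 for |omega| < 18, 0 otherwise

Answer: rect(omega/36) [i.e., 1 for |omega| < 18, 0 otherwise]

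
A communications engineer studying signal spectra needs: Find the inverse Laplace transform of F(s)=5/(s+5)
L^(-1){5/(s-a)} = c·e^(at)
Here a = -5, c = 5

Answer: 5e^(-5t)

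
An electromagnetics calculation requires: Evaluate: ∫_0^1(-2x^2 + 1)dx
Step 1: Find antiderivative F(x)=(-2/3)x^3+x
Step 2: F(1) - F(0)=1/3 - (0)=1/3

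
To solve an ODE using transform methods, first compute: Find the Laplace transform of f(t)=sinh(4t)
L{sinh(at)} = a/(s²-a²)
L{sinh(4t)} = 4/(s²-16)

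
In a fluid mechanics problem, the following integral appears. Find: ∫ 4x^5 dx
Using power rule: ∫ 4x^5 dx=4/6 x^6+C=(2/3)x^6+C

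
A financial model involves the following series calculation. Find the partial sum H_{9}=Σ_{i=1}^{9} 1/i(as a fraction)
H_9 = 1+1/2+1/3+...+1/9
= 7129/2520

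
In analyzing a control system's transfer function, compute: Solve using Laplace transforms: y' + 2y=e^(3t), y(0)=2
Take L: sY - 2 + 2Y=1/(s-3)
Y(s + 2)=1/(s-3) + 2
Y=1/((s-3)(s + 2)) + 2/(s + 2)
Partial fractions: 1/((s-3)(s + 2))=(1/5)/(s-3) - (1/5)/(s + 2)
So Y=(1/5)/(s-3) + (9/5)/(s + 2)
Inverse Laplace transform (L^(-1){1/(s-3)}=e^(3t), L^(-1){1/(s + 2)}=e^(-2t)):

Answer: y(t)=(1/5)·e^(3t) + (9/5)·e^(-2t)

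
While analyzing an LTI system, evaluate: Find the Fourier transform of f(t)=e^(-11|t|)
Using the standard pair: F{e^(-a|t|)}=2a/(a^2 + omega^2)
With a=11: F(omega)=22/(121 + omega^2)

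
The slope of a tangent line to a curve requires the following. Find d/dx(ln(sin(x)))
Chain rule: d/dx[ln(u)]=u'/u where u=sin(x)
u'=cos(x)

Answer: (cos(x))/(sin(x))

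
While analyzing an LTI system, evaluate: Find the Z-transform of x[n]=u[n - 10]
Using the time-shift property: Z{u[n-10]} = z^(-10) * z/(z-1)
= z^(-9)/(z-1)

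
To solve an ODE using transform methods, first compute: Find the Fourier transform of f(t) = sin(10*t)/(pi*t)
sin(W * t)/(pi * t)=(W/pi) * sinc(W * t/pi) is the impulse response of the ideal low-pass filter with cutoff W (here W=10).
Its Fourier transform is a rectangular function:
F(omega)=1 for |omega| < 10, 0 otherwise

Answer: rect(omega/20) [i.e., 1 for |omega| < 10, 0 otherwise]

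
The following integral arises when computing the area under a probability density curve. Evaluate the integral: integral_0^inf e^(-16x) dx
integral_0^inf e^(-16x) dx = [-1/16*e^(-16x)]_0^inf
= 0 - (-1/16) = 1/16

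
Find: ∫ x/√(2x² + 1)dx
Let u = 2x² + 1, du = 4x dx
∫ (1/4)·u^(-1/2) du = √u/2 + C

Answer: √(2x² + 1)/2 + C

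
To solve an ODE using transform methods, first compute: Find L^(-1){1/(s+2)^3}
L^(-1){1/(s-a)^n} = t^(n-1)·e^(at)/(n-1)!
Here a = -2, n = 3: t^2·e^(-2t)/2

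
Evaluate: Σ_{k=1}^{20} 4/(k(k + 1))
Partial fractions: 4/(k(k + 1))=4/k - 4/(k + 1)
Telescoping sum: 4(1 - 1/21)=4·20/21

Answer: 80/21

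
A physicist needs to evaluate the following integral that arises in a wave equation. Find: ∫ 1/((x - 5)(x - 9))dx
Partial fractions: 1/((x-5)(x-9)) = A/(x-5)+B/(x-9)
A = -1/4, B = 1/4
∫ [-1/4· 1/(x-5)+1/4· 1/(x-9)] dx
= (1/4)[ln|x-9| - ln|x-5|]+C

Answer: (1/4)·ln|(x-9)/(x-5)|+C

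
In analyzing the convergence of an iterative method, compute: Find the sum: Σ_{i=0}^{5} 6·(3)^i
Geometric series: S=a(1 - r^n)/(1 - r)
a=6, r=3, n=6
S=6(1 - 729)/-2=2184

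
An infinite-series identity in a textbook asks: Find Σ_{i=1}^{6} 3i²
=3·n(n+1)(2n+1)/6=3·6·7·13/6=273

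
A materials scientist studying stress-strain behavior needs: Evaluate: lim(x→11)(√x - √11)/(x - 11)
Multiply by conjugate (√x + √11)/(√x + √11):
=(x - 11)/((x - 11)(√x + √11))=1/(√x + √11)
As x → 11: 1/(2√11)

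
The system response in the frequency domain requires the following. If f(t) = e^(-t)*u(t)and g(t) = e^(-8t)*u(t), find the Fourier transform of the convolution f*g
By the convolution theorem: F{f*g} = F(omega)*G(omega)
F(omega) = 1/(1 + j*omega), G(omega) = 1/(8 + j*omega)
F{f*g} = 1/((1 + j*omega)(8 + j*omega))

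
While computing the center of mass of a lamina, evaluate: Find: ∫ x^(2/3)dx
Power rule: ∫ x^(2/3) dx=x^(5/3)/(5/3) + C

Answer: (3/5)·x^(5/3) + C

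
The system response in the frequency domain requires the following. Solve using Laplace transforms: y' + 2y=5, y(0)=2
Take L of both sides: sY(s) - 2 + 2Y(s)=5/s
Y(s)(s + 2)=5/s + 2
Y(s)=5/(s(s + 2)) + 2/(s + 2)
Partial fractions: 5/(s(s + 2))=(5/2)/s - (5/2)/(s + 2)
So Y(s)=(5/2)/s - (1/2)/(s + 2)
Inverse transform (L^(-1){1/s}=1, L^(-1){1/(s + 2)}=e^(-2t)):

Answer: y(t)=5/2 - (1/2)·e^(-2t)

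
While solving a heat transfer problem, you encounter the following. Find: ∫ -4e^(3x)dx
Since d/dx[e^(3x)] = 3e^(3x), we get -4/3 e^(3x)+C

Answer: (-4/3)e^(3x)+C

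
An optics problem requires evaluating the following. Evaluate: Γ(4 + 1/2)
Γ(n+1/2) = (2n)!√π/(4^n·n!)
= 40320√π/(256·24) = (105/16)·√π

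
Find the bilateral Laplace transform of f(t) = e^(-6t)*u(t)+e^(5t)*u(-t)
For e^(-6t) * u(t): L=1/(s + 6), Re(s) > -6
For e^(5t) * u(-t): L=-1/(s-5), Re(s) < 5
Combined: F(s)=1/(s + 6) - 1/(s-5), -6 < Re(s) < 5

Answer: 1/(s + 6) - 1/(s-5), ROC: -6 < Re(s) < 5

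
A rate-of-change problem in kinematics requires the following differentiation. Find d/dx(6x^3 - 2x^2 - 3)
Power rule: d/dx(ax^n)=n·a·x^(n-1)
Term by term: 18·x^2-4·x

Answer: 18x^2-4x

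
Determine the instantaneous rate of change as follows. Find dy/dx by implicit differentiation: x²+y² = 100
Differentiate both sides: 2x+2y·(dy/dx)=0
Solve: dy/dx=-2x/(2y)=-x/y

Answer: dy/dx=-x/y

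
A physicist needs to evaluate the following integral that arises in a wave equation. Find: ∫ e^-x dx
Since d/dx[e^-x] = - e^-x, we get -1e^-x+C

Answer: -e^-x+C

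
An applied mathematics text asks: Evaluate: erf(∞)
erf(∞) = 1 (the error function converges to 1)

Answer: 1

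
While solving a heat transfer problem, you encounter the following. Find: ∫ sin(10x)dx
Using substitution u=10x: ∫ sin(u) du/10=-cos(u)/10+C

Answer: (-1/10)cos(10x)+C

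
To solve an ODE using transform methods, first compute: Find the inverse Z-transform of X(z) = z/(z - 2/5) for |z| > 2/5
Standard pair: z/(z-a) <-> a^n*u[n] for causal signals
With a=2/5: x[n]=(2/5)^n*u[n]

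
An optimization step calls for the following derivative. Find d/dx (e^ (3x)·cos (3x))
Product rule: (fg)' = f'g+fg'
f = e^(3x), f' = 3·e^(3x)
g = cos(3x), g' = -3·sin(3x)

Answer: 3·e^(3x)·cos(3x)-3·e^(3x)·sin(3x)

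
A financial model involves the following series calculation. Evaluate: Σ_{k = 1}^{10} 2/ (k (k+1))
Partial fractions: 2/(k(k+1)) = 2/k - 2/(k+1)
Telescoping sum: 2(1-1/11) = 2·10/11

Answer: 20/11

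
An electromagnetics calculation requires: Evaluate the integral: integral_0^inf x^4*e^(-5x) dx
This is a Gamma integral. Substitute u=5x (du=5 dx):
integral_0^inf x^4*e^(-5x) dx=(1/5^5) integral_0^inf u^4*e^(-u) du
=Gamma(5)/5^5=4!/5^5=24/3125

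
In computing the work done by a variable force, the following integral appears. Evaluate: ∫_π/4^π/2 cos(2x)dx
Antiderivative: sin(2x)/2
Evaluate at bounds: [sin(2·π/2)/2] - [sin(2·π/4)/2]
=((0) - (1))/2=-1/2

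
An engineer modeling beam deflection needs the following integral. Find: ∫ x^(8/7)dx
Power rule: ∫ x^(8/7) dx=x^(15/7)/(15/7)+C

Answer: (7/15)·x^(15/7)+C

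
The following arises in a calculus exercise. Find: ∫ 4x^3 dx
Using power rule: ∫ 4x^3 dx=4/4 x^4 + C=x^4 + C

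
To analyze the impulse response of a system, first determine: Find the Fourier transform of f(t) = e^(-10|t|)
Using the standard pair: F{e^(-a|t|)}=2a/(a^2 + omega^2)
With a=10: F(omega)=20/(100 + omega^2)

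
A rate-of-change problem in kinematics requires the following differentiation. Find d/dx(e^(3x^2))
Chain rule: d/dx[e^u] = e^u · u' where u = 3x^2
u' = 6x

Answer: 6x·e^(3x^2)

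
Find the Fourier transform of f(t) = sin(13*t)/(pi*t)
sin(W*t)/(pi*t)=(W/pi)*sinc(W*t/pi) is the impulse response of the ideal low-pass filter with cutoff W (here W=13).
Its Fourier transform is a rectangular function:
F(omega)=1 for |omega| < 13, 0 otherwise

Answer: rect(omega/26) [i.e., 1 for |omega| < 13, 0 otherwise]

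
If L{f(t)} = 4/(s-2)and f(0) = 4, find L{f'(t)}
L{f'(t)} = s·F(s) - f(0) = 4s/(s-2)-4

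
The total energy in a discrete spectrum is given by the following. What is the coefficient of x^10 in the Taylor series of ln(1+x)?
ln(1+x) = Σ (-1)^(n+1) x^n/n
Coefficient of x^10 = (-1)^11/10 = -1/10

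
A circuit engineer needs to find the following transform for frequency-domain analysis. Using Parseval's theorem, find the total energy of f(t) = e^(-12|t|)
Parseval's theorem: E=integral |f(t)|^2 dt=(1/2pi) integral |F(omega)|^2 domega
E=integral_{-inf}^{inf} e^(-24|t|) dt=2*integral_0^inf e^(-24t) dt=2/(2*12)=1/12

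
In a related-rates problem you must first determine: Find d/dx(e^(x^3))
Chain rule: d/dx[e^u]=e^u · u' where u=x^3
u'=3x^2

Answer: 3x^2·e^(x^3)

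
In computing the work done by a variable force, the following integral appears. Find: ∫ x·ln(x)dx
By parts: u=ln(x), dv=x dx
du=1/x dx, v=x^2/2
=x^2·ln(x)/2 - ∫ x/2 dx
=x^2·ln(x)/2 - x^2/4 + C

Answer: x^2(ln(x)/2 - 1/4) + C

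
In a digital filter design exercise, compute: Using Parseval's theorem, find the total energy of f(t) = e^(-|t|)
Parseval's theorem: E = integral |f(t)|^2 dt = (1/2pi) integral |F(omega)|^2 domega
E = integral_{-inf}^{inf} e^(-2|t|) dt = 2*integral_0^inf e^(-2t) dt = 2/(2*1) = 1/1

Answer: 1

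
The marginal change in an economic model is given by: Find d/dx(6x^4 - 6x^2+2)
Power rule: d/dx(ax^n)=n·a·x^(n-1)
Term by term: 24·x^3-12·x

Answer: 24x^3-12x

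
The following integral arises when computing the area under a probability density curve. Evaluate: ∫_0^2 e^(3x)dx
Antiderivative: (1/3)e^(3x)
Evaluate: (1/3)(e^6 - 1)

Answer: (e^6 - 1)/3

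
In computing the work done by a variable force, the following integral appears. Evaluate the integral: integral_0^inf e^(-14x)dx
integral_0^inf e^(-14x) dx=[-1/14*e^(-14x)]_0^inf
=0 - (-1/14)=1/14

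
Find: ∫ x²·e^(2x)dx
Integration by parts twice:
First: u = x², dv = e^(2x) dx => x²e^(2x)/2 - (2/2)∫ xe^(2x) dx
Second (∫ xe^(2x) dx): xe^(2x)/2 - e^(2x)/4
Combining: e^(2x)(x²/2-2x/4+2/8)+C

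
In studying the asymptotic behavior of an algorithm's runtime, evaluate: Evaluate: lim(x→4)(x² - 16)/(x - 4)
Factor: (x² - 16)=(x-4)(x + 4)
Cancel (x-4): lim(x→4) (x + 4)=8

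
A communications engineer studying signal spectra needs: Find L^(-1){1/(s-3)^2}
L^(-1){1/(s-a)^n} = t^(n-1)·e^(at)/(n-1)!
Here a = 3, n = 2: t^1·e^(3t)/1

Answer: t·e^(3t)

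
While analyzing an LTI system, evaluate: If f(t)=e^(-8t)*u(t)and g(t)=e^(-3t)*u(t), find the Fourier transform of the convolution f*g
By the convolution theorem: F{f*g} = F(omega)*G(omega)
F(omega) = 1/(8+j*omega), G(omega) = 1/(3+j*omega)
F{f*g} = 1/((8+j*omega)(3+j*omega))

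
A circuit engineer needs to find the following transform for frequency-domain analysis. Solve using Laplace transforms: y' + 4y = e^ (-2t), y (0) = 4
Take L: sY - 4+4Y = 1/(s+2)
Y(s+4) = 1/(s+2)+4
Y = 1/((s+2)(s+4))+4/(s+4)
Partial fractions: 1/((s+2)(s+4)) = (1/2)/(s+2) - (1/2)/(s+4)
So Y = (1/2)/(s+2)+(7/2)/(s+4)
Inverse Laplace transform (L^(-1){1/(s+2)} = e^(-2t), L^(-1){1/(s+4)} = e^(-4t)):

Answer: y(t) = (1/2)·e^(-2t)+(7/2)·e^(-4t)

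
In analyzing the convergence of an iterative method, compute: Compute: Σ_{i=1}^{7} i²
Using formula: Σ i^2 = n(n+1)(2n+1)/6 = 7·8·15/6 = 140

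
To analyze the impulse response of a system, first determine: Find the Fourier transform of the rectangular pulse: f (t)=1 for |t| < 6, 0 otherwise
F(omega) = integral from -6 to 6 of e^(-j*omega*t) dt
= 2*sin(6*omega)/omega = 12*sinc(6*omega/pi)

Answer: 2*sin(6*omega)/omega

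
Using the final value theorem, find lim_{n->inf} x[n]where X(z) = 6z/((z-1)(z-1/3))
Final value theorem: lim x[n]=lim_{z->1} (z-1) * X(z)
(z-1) * X(z)=6z/(z-1/3)
As z->1: 6/(1-1/3)=6/(2/3)=9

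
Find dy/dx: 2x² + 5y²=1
Differentiate: 4x+10y·(dy/dx)=0
dy/dx=-4x/(10y)=-(2/5)·(x/y)

Answer: dy/dx=-(2/5)·(x/y)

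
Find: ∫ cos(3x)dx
Using substitution u = 3x: ∫ cos(u) du/3 = sin(u)/3+C

Answer: (1/3)sin(3x)+C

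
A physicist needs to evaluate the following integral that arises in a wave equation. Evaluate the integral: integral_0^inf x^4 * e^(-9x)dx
This is a Gamma integral. Substitute u=9x (du=9 dx):
integral_0^inf x^4 * e^(-9x) dx=(1/9^5) integral_0^inf u^4 * e^(-u) du
=Gamma(5)/9^5=4!/9^5=24/59049

Answer: 8/19683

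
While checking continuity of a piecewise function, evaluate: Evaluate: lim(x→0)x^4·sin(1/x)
Squeeze theorem: -|x^4| ≤ x^4·sin(1/x) ≤ |x^4|
Since x^4 → 0 as x → 0, by squeeze theorem the limit is 0

Answer: 0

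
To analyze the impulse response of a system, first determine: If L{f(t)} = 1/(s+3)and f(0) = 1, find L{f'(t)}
L{f'(t)}=s·F(s) - f(0)=s/(s+3)-1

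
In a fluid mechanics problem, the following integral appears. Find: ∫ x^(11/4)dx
Power rule: ∫ x^(11/4) dx = x^(15/4)/(15/4) + C

Answer: (4/15)·x^(15/4) + C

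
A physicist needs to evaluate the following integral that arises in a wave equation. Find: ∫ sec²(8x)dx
Since d/dx[tan(8x)]=8sec²(8x), integral=tan(8x)/8 + C

Answer: (1/8)tan(8x) + C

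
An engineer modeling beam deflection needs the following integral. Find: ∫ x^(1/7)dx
Power rule: ∫ x^(1/7) dx=x^(8/7)/(8/7) + C

Answer: (7/8)·x^(8/7) + C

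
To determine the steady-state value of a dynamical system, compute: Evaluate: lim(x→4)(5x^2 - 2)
Polynomial is continuous, so substitute x=4:
5·4^2-2=78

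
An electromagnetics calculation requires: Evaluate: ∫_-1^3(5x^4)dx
Step 1: Find antiderivative F(x) = x^5
Step 2: F(3) - F(-1) = 243 - (-1) = 244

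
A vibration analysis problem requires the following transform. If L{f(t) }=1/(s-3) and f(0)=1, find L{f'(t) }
L{f'(t)} = s·F(s) - f(0) = s/(s-3) - 1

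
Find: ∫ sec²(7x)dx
Since d/dx[tan(7x)] = 7sec²(7x), integral = tan(7x)/7 + C

Answer: (1/7)tan(7x) + C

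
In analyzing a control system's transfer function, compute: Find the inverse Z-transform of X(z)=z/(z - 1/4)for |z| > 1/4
Standard pair: z/(z-a) <-> a^n * u[n] for causal signals
With a = 1/4: x[n] = (1/4)^n * u[n]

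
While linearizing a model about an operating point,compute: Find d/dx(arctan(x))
d/dx[arctan(u)]=u'/(1 + u²), u=x, u'=1

Answer: 1/(1 + x²)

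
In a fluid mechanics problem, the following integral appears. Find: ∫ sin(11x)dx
Using substitution u=11x: ∫ sin(u) du/11=-cos(u)/11 + C

Answer: (-1/11)cos(11x) + C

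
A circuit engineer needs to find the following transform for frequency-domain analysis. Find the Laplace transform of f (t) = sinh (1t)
L{sinh(at)}=a/(s²-a²)
L{sinh(1t)}=1/(s²-1)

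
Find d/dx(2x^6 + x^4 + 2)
Power rule: d/dx(ax^n) = n·a·x^(n-1)
Term by term: 12·x^5+4·x^3

Answer: 12x^5+4x^3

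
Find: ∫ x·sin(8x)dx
By parts: u=x, dv=sin(8x) dx
du=dx, v=-cos(8x)/8
=-x·cos(8x)/8 + sin(8x)/8² + C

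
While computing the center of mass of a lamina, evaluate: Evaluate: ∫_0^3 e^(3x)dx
Antiderivative: (1/3)e^(3x)
Evaluate: (1/3)(e^9-1)

Answer: (e^9-1)/3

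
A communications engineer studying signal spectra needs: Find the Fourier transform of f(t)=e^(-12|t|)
Using the standard pair: F{e^(-a|t|)}=2a/(a^2 + omega^2)
With a=12: F(omega)=24/(144 + omega^2)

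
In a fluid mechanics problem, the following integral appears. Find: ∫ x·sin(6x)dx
By parts: u = x, dv = sin(6x) dx
du = dx, v = -cos(6x)/6
= -x·cos(6x)/6 + sin(6x)/6² + C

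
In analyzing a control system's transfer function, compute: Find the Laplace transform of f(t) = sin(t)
L{sin(wt)}=w/(s² + w²)
L{sin(t)}=1/(s² + 1)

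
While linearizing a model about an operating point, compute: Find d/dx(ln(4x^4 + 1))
Chain rule: d/dx[ln(u)]=u'/u where u=4x^4+1
u'=16x^3

Answer: (16x^3)/(4x^4+1)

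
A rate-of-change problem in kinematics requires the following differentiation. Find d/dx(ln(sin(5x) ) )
Chain rule: d/dx[ln(u)] = u'/u where u = sin(5x)
u' = 5cos(5x)

Answer: (5cos(5x))/(sin(5x))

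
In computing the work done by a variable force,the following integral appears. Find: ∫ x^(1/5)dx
Power rule: ∫ x^(1/5) dx=x^(6/5)/(6/5) + C

Answer: (5/6)·x^(6/5) + C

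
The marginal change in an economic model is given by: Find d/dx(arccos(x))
d/dx[arccos(u)] = -u'/√(1-u²), u = x, u' = 1

Answer: -1/√(1-x²)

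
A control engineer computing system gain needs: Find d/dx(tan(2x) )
Chain rule: d/dx[tan(u)] = sec²(u)·u' where u = 2x
u' = 2

Answer: 2·sec²(2x)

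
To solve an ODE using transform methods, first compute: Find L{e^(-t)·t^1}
First shifting: L{e^(at)f(t)}=F(s-a)
L{t^1}=1/s^2
Shift s → s + 1: 1/(s + 1)^2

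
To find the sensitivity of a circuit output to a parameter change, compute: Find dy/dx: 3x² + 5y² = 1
Differentiate: 6x + 10y·(dy/dx) = 0
dy/dx = -6x/(10y) = -(3/5)·(x/y)

Answer: dy/dx = -(3/5)·(x/y)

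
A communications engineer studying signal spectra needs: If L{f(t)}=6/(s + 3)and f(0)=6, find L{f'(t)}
L{f'(t)} = s·F(s) - f(0) = 6s/(s+3)-6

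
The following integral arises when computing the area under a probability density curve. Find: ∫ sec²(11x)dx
Since d/dx[tan(11x)] = 11sec²(11x), integral = tan(11x)/11 + C

Answer: (1/11)tan(11x) + C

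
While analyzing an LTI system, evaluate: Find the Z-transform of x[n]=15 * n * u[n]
Z{n * u[n]} = z/(z-1)^2
By linearity: Z{15 * n * u[n]} = 15z/(z-1)^2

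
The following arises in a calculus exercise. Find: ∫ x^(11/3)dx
Power rule: ∫ x^(11/3) dx=x^(14/3)/(14/3)+C

Answer: (3/14)·x^(14/3)+C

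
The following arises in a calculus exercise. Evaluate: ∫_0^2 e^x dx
Antiderivative: e^x
Evaluate: (e^2 - 1)

Answer: e^2 - 1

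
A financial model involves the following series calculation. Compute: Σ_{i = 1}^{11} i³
Using formula: Σ i^3=[n(n+1)/2]²=[11·12/2]²=4356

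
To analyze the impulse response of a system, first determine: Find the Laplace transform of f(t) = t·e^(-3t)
L{t·e^(at)} = 1/(s-a)²
L{t·e^(-3t)} = 1/(s+3)²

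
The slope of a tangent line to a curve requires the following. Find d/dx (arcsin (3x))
d/dx[arcsin(u)] = u'/√(1-u²), u = 3x, u' = 3

Answer: 3/√(1-9x²)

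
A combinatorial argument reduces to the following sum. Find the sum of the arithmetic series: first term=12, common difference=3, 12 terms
Last term: a_n = 12 + (12 - 1)·3 = 45
Sum = n(a_1 + a_n)/2 = 12(12 + 45)/2 = 342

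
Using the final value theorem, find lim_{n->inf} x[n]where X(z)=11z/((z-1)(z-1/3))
Final value theorem: lim x[n]=lim_{z->1} (z-1)*X(z)
(z-1)*X(z)=11z/(z-1/3)
As z->1: 11/(1-1/3)=11/(2/3)=33/2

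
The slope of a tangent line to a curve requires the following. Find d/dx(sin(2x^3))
Chain rule: d/dx[sin(u)] = cos(u)·u' where u = 2x^3
u' = 6x^2

Answer: 6x^2·cos(2x^3)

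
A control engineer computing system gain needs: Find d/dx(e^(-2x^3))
Chain rule: d/dx[e^u]=e^u · u' where u=-2x^3
u'=-6x^2

Answer: -6x^2·e^(-2x^3)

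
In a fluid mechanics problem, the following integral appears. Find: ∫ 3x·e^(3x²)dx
Let u=3x², du=6x dx
∫ (1/2)e^u du=e^u/2 + C

Answer: e^(3x²)/2 + C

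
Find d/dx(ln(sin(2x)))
Chain rule: d/dx[ln(u)]=u'/u where u=sin(2x)
u'=2cos(2x)

Answer: (2cos(2x))/(sin(2x))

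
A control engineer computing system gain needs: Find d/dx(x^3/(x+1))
Quotient rule: (f/g)' = (f'g - fg')/g²
f = x^3, f' = 3x^2
g = x+1, g' = 1

Answer: (3x^2·(x+1) - x^3)/(x+1)²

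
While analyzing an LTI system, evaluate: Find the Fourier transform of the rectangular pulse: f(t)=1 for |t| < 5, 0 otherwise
F(omega) = integral from -5 to 5 of e^(-j*omega*t) dt
= 2*sin(5*omega)/omega = 10*sinc(5*omega/pi)

Answer: 2*sin(5*omega)/omega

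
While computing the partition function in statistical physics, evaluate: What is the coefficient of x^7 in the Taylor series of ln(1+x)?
ln(1+x)=Σ (-1)^(n+1) x^n/n
Coefficient of x^7=(-1)^8/7=1/7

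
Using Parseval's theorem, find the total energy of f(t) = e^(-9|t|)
Parseval's theorem: E=integral |f(t)|^2 dt=(1/2pi) integral |F(omega)|^2 domega
E=integral_{-inf}^{inf} e^(-18|t|) dt=2*integral_0^inf e^(-18t) dt=2/(2*9)=1/9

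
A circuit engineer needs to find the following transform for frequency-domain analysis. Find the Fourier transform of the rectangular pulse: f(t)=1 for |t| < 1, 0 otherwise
F(omega)=integral from -1 to 1 of e^(-j*omega*t) dt
=2*sin(1*omega)/omega=2*sinc(1*omega/pi)

Answer: 2*sin(1*omega)/omega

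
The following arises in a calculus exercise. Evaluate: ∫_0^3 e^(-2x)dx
Antiderivative: (1/(-2))e^(-2x)
Evaluate: (1/(-2))(e^-6-1)

Answer: (e^-6-1)/(-2)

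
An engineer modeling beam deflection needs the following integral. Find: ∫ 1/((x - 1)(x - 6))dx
Partial fractions: 1/((x-1)(x-6))=A/(x-1) + B/(x-6)
A=-1/5, B=1/5
∫ [-1/5· 1/(x-1) + 1/5· 1/(x-6)] dx
=(1/5)[ln|x-6| - ln|x-1|] + C

Answer: (1/5)·ln|(x-6)/(x-1)| + C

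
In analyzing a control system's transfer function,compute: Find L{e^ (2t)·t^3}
First shifting: L{e^(at)f(t)} = F(s-a)
L{t^3} = 6/s^4
Shift s → s-2: 6/(s-2)^4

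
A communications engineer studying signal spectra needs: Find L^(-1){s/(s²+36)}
L^(-1){s/(s²+w²)}=cos(wt)
Here w=6

Answer: cos(6t)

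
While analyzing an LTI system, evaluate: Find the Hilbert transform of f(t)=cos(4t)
The Hilbert transform shifts each frequency component by -pi/2.
H{cos(wt)}=sin(wt)
With w=4: H{cos(4t)}=sin(4t)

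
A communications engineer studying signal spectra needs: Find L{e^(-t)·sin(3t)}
First shifting: L{e^(at)f(t)}=F(s-a)
L{sin(3t)}=3/(s² + 9)
Shift: 3/((s + 1)² + 9)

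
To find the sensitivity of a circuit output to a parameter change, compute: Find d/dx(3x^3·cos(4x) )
Product rule: (fg)' = f'g + fg'
f = 3x^3, f' = 9x^2
g = cos(4x), g' = -4·sin(4x)

Answer: 9x^2·cos(4x) - 12x^3·sin(4x)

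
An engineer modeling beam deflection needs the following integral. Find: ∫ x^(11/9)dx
Power rule: ∫ x^(11/9) dx = x^(20/9)/(20/9) + C

Answer: (9/20)·x^(20/9) + C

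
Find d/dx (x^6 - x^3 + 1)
Power rule: d/dx(ax^n)=n·a·x^(n-1)
Term by term: 6·x^5 - 3·x^2

Answer: 6x^5 - 3x^2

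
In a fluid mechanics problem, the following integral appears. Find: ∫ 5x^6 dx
Using power rule: ∫ 5x^6 dx=5/7 x^7+C=(5/7)x^7+C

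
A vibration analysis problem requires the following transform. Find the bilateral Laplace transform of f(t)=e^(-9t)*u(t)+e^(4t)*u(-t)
For e^(-9t)*u(t): L=1/(s+9), Re(s) > -9
For e^(4t)*u(-t): L=-1/(s-4), Re(s) < 4
Combined: F(s)=1/(s+9)-1/(s-4), -9 < Re(s) < 4

Answer: 1/(s+9)-1/(s-4), ROC: -9 < Re(s) < 4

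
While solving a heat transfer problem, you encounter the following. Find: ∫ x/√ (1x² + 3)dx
Let u = x² + 3, du = 2x dx
∫ (1/2)·u^(-1/2) du = √u + C

Answer: √(x² + 3) + C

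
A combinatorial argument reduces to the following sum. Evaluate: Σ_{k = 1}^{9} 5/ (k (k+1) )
Partial fractions: 5/(k(k+1))=5/k - 5/(k+1)
Telescoping sum: 5(1-1/10)=5·9/10

Answer: 9/2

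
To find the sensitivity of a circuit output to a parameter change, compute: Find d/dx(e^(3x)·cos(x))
Product rule: (fg)' = f'g + fg'
f = e^(3x), f' = 3·e^(3x)
g = cos(x), g' = -sin(x)

Answer: 3·e^(3x)·cos(x) - e^(3x)·sin(x)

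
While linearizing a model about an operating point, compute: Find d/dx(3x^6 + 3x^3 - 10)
Power rule: d/dx(ax^n)=n·a·x^(n-1)
Term by term: 18·x^5+9·x^2

Answer: 18x^5+9x^2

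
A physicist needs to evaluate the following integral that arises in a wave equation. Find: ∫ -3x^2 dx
Using power rule: ∫ -3x^2 dx = -3/3 x^3 + C = -x^3 + C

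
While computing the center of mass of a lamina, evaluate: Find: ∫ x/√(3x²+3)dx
Let u = 3x²+3, du = 6x dx
∫ (1/6)·u^(-1/2) du = √u/3+C

Answer: √(3x²+3)/3+C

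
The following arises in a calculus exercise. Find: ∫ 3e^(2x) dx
Since d/dx[e^(2x)] = 2e^(2x), we get 3/2 e^(2x)+C

Answer: (3/2)e^(2x)+C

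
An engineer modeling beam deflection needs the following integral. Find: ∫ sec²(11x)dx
Since d/dx[tan(11x)]=11sec²(11x), integral=tan(11x)/11 + C

Answer: (1/11)tan(11x) + C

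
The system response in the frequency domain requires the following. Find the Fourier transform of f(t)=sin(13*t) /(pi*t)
sin(W*t)/(pi*t) = (W/pi)*sinc(W*t/pi) is the impulse response of the ideal low-pass filter with cutoff W (here W = 13).
Its Fourier transform is a rectangular function:
F(omega) = 1 for |omega| < 13, 0 otherwise

Answer: rect(omega/26) [i.e., 1 for |omega| < 13, 0 otherwise]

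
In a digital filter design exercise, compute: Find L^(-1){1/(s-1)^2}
L^(-1){1/(s-a)^n} = t^(n-1)·e^(at)/(n-1)!
Here a = 1, n = 2: t^1·e^(t)/1

Answer: t·e^(t)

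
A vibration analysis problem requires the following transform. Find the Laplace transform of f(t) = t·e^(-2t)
L{t·e^(at)}=1/(s-a)²
L{t·e^(-2t)}=1/(s + 2)²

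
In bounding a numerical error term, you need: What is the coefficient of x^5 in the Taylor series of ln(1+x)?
ln(1+x)=Σ (-1)^(n+1) x^n/n
Coefficient of x^5=(-1)^6/5=1/5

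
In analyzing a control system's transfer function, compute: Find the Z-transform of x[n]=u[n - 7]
Using the time-shift property: Z{u[n-7]} = z^(-7)*z/(z-1)
= z^(-6)/(z-1)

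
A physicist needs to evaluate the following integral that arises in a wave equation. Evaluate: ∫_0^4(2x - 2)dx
Step 1: Find antiderivative F(x)=x^2-2x
Step 2: F(4) - F(0)=8 - (0)=8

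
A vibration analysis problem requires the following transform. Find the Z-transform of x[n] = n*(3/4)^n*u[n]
Using the property Z{n * a^n * u[n]}=az/(z-a)^2
With a=3/4: X(z)=(3/4)z/(z - 3/4)^2, |z| > 3/4

Answer: (3/4)z/(z - 3/4)^2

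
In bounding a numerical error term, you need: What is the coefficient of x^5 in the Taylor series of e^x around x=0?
Taylor series of e^x=Σ x^n/n!
Coefficient of x^5=1/5!=1/120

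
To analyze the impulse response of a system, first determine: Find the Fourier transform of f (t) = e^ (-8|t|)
Using the standard pair: F{e^(-a|t|)} = 2a/(a^2 + omega^2)
With a = 8: F(omega) = 16/(64 + omega^2)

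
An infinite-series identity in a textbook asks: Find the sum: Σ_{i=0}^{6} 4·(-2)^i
Geometric series: S=a(1 - r^n)/(1 - r)
a=4, r=-2, n=7
S=4(1 + 128)/3=172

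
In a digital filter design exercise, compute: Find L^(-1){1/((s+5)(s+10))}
Partial fractions: 1/((s+5)(s+10)) = A/(s+5)+B/(s+10)
Cover-up: A = 1/(s+10)|_{s = -5} = 1/5; B = 1/(s+5)|_{s = -10} = -1/5
L^(-1) = (1/5)e^(-5t) - (1/5)e^(-10t)

Answer: (1/5)(e^(-5t) - e^(-10t))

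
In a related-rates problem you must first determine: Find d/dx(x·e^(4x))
Product rule: (fg)'=f'g+fg'
f=x, f'=1
g=e^(4x), g'=4·e^(4x)

Answer: e^(4x)+4x·e^(4x)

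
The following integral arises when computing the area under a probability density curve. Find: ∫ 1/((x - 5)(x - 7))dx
Partial fractions: 1/((x-5)(x-7)) = A/(x-5) + B/(x-7)
A = -1/2, B = 1/2
∫ [-1/2· 1/(x-5) + 1/2· 1/(x-7)] dx
= (1/2)[ln|x-7| - ln|x-5|] + C

Answer: (1/2)·ln|(x-7)/(x-5)| + C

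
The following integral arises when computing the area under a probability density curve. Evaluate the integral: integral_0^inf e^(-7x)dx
integral_0^inf e^(-7x) dx = [-1/7 * e^(-7x)]_0^inf
= 0 - (-1/7) = 1/7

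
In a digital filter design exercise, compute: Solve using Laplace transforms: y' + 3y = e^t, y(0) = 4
Take L: sY - 4+3Y = 1/(s-1)
Y(s+3) = 1/(s-1)+4
Y = 1/((s-1)(s+3))+4/(s+3)
Partial fractions: 1/((s-1)(s+3)) = (1/4)/(s-1) - (1/4)/(s+3)
So Y = (1/4)/(s-1)+(15/4)/(s+3)
Inverse Laplace transform (L^(-1){1/(s-1)} = e^t, L^(-1){1/(s+3)} = e^(-3t)):

Answer: y(t) = (1/4)·e^t+(15/4)·e^(-3t)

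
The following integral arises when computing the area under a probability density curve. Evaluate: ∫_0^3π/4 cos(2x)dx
Antiderivative: sin(2x)/2
Evaluate at bounds: [sin(2·3π/4)/2] - [sin(2·0)/2]
= ((-1) - (0))/2 = -1/2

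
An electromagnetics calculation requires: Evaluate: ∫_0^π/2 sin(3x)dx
Antiderivative: -cos(3x)/3
Evaluate at bounds: [-cos(3·π/2)/3] - [-cos(3·0)/3]
=(-(0)+(1))/3=1/3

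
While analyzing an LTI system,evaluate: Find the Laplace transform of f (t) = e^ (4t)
L{e^(at)} = 1/(s-a)
L{e^(4t)} = 1/(s-4)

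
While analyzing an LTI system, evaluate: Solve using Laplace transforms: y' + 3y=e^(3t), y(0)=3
Take L: sY - 3 + 3Y=1/(s-3)
Y(s + 3)=1/(s-3) + 3
Y=1/((s-3)(s + 3)) + 3/(s + 3)
Partial fractions: 1/((s-3)(s + 3))=(1/6)/(s-3) - (1/6)/(s + 3)
So Y=(1/6)/(s-3) + (17/6)/(s + 3)
Inverse Laplace transform (L^(-1){1/(s-3)}=e^(3t), L^(-1){1/(s + 3)}=e^(-3t)):

Answer: y(t)=(1/6)·e^(3t) + (17/6)·e^(-3t)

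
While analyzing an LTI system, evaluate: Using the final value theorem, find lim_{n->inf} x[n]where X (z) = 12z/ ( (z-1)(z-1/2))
Final value theorem: lim x[n] = lim_{z->1} (z-1)*X(z)
(z-1)*X(z) = 12z/(z-1/2)
As z->1: 12/(1 - 1/2) = 12/(1/2) = 24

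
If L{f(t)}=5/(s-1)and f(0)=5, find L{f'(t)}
L{f'(t)}=s·F(s) - f(0)=5s/(s-1)-5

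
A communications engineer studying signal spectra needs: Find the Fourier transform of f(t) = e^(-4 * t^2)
The Fourier transform of a Gaussian e^(-a * t^2) is sqrt(pi/a) * e^(-omega^2/(4a)).
With a=4: F(omega)=sqrt(pi)/2 * e^(-omega^2/16)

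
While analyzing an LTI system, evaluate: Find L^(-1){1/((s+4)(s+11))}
Partial fractions: 1/((s + 4)(s + 11))=A/(s + 4) + B/(s + 11)
Cover-up: A=1/(s + 11)|_{s=-4}=1/7; B=1/(s + 4)|_{s=-11}=-1/7
L^(-1)=(1/7)e^(-4t) - (1/7)e^(-11t)

Answer: (1/7)(e^(-4t) - e^(-11t))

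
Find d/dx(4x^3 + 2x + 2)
Power rule: d/dx(ax^n) = n·a·x^(n-1)
Term by term: 12·x^2 + 2

Answer: 12x^2 + 2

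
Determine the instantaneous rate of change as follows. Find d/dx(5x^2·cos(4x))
Product rule: (fg)' = f'g+fg'
f = 5x^2, f' = 10x
g = cos(4x), g' = -4·sin(4x)

Answer: 10x·cos(4x)-20x^2·sin(4x)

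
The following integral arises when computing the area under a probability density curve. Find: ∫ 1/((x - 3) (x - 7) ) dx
Partial fractions: 1/((x-3)(x-7))=A/(x-3)+B/(x-7)
A=-1/4, B=1/4
∫ [-1/4· 1/(x-3)+1/4· 1/(x-7)] dx
=(1/4)[ln|x-7| - ln|x-3|]+C

Answer: (1/4)·ln|(x-7)/(x-3)|+C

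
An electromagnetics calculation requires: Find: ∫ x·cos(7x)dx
By parts: u = x, dv = cos(7x) dx
du = dx, v = sin(7x)/7
= x·sin(7x)/7+cos(7x)/7²+C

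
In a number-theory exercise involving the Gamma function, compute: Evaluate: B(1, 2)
B(x,y)=Γ(x)Γ(y)/Γ(x+y)=(x-1)!(y-1)!/(x+y-1)!
B(1,2)=0!·1!/2!=1/2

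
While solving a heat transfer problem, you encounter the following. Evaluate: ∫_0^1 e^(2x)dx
Antiderivative: (1/2)e^(2x)
Evaluate: (1/2)(e^2-1)

Answer: (e^2-1)/2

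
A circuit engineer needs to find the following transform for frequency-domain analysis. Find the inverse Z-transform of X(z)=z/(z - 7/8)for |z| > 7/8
Standard pair: z/(z-a) <-> a^n*u[n] for causal signals
With a=7/8: x[n]=(7/8)^n*u[n]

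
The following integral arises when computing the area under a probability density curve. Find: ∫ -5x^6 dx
Using power rule: ∫ -5x^6 dx = -5/7 x^7+C = (-5/7)x^7+C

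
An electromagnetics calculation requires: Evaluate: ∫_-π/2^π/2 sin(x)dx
Antiderivative: -cos(x)
Evaluate at bounds: [-cos(1·π/2)/1] - [-cos(1·-π/2)/1]
= (-(0) + (0))/1 = 0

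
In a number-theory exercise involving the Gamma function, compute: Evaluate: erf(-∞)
erf(-∞) = -1 (the error function is odd, so erf(-∞) = -erf(∞) = -1)

Answer: -1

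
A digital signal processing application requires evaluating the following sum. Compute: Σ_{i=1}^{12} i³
Using formula: Σ i^3 = [n(n + 1)/2]² = [12·13/2]² = 6084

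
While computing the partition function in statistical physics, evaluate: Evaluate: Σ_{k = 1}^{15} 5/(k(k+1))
Partial fractions: 5/(k(k+1)) = 5/k - 5/(k+1)
Telescoping sum: 5(1-1/16) = 5·15/16

Answer: 75/16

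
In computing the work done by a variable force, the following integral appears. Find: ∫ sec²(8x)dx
Since d/dx[tan(8x)]=8sec²(8x), integral=tan(8x)/8 + C

Answer: (1/8)tan(8x) + C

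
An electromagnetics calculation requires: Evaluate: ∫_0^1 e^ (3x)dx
Antiderivative: (1/3)e^(3x)
Evaluate: (1/3)(e^3 - 1)

Answer: (e^3 - 1)/3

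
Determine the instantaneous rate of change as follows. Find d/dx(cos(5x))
Chain rule: d/dx[cos(u)] = -sin(u)·u' where u = 5x
u' = 5

Answer: -5·sin(5x)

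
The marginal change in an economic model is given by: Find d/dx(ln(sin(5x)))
Chain rule: d/dx[ln(u)]=u'/u where u=sin(5x)
u'=5cos(5x)

Answer: (5cos(5x))/(sin(5x))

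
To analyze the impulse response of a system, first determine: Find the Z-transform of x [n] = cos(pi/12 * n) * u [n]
Z{cos(w0*n)*u[n]}=z(z - cos(w0))/(z^2-2z*cos(w0)+1)
With w0=pi/12: X(z)=z(z - cos(pi/12))/(z^2-2z*cos(pi/12)+1)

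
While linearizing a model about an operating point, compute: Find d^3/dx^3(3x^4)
Apply power rule 3 times:
d^1: 12x^3
d^2: 36x^2
d^3: 72x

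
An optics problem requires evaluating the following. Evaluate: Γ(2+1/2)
Γ(n + 1/2) = (2n)!√π/(4^n·n!)
= 24√π/(16·2) = (3/4)·√π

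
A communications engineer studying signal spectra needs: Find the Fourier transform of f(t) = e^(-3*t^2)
The Fourier transform of a Gaussian e^(-a*t^2) is sqrt(pi/a)*e^(-omega^2/(4a)).
With a = 3: F(omega) = sqrt(pi/3)*e^(-omega^2/12)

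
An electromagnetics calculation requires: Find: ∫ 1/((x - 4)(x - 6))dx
Partial fractions: 1/((x-4)(x-6))=A/(x-4) + B/(x-6)
A=-1/2, B=1/2
∫ [-1/2· 1/(x-4) + 1/2· 1/(x-6)] dx
=(1/2)[ln|x-6| - ln|x-4|] + C

Answer: (1/2)·ln|(x-6)/(x-4)| + C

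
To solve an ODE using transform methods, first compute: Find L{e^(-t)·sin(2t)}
First shifting: L{e^(at)f(t)}=F(s-a)
L{sin(2t)}=2/(s² + 4)
Shift: 2/((s + 1)² + 4)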